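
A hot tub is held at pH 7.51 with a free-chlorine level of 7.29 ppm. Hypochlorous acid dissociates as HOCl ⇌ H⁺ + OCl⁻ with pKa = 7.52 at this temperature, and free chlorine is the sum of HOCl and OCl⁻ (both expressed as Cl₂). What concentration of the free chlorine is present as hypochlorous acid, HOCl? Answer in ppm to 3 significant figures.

3.69 ppm

[OCl⁻]/[HOCl] = 10^(pH − pKa) = 10^(7.51 − 7.52) = 10^-0.01 = 0.9772.
Fraction as HOCl = 1 / (1 + 0.9772) = 0.5058.
HOCl = 0.5058 × 7.29 ppm = 3.687 ppm.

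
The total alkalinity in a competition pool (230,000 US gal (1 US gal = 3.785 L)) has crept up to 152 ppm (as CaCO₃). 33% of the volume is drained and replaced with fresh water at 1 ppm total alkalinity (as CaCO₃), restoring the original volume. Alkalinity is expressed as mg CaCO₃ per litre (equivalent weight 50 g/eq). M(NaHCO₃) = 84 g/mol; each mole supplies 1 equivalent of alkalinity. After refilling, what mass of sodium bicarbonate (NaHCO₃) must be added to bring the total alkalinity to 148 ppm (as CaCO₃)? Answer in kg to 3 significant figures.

67.0 kg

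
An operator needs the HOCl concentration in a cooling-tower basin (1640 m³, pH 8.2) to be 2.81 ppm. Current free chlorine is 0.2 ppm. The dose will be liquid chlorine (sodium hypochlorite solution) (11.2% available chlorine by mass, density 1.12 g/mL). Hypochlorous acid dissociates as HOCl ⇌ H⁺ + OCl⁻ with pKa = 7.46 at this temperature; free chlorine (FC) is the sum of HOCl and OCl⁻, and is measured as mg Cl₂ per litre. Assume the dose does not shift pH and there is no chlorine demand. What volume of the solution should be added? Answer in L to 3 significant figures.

Volume: 1640 m³ = 1,640,000 L.
[OCl⁻]/[HOCl] = 10^(pH − pKa) = 10^(8.2 − 7.46) = 5.495; fraction as HOCl = 1/(1 + 5.495) = 0.154.
Free chlorine required for 2.81 ppm HOCl: 2.81 / 0.154 = 18.25 ppm.
FC to add: 18.25 − 0.2 = 18.05 mg/L as Cl₂.
Cl₂ equivalent: 18.05 mg/L × 1,640,000 L = 29,610 g.
Product at 11.2% available Cl: 29,610 / 0.112 = 264,300 g.
Volume: 264,300 g ÷ 1.12 g/mL = 236,000 mL.

236 L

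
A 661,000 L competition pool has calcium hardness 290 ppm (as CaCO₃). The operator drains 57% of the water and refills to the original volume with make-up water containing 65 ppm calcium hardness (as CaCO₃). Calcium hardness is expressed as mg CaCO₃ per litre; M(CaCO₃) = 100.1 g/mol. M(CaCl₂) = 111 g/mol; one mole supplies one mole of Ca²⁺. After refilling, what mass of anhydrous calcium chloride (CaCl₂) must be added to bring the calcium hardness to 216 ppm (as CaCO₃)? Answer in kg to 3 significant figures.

39.8 kg

After draining 57% and refilling: 290 × 0.43 + 65 × 0.57 = 161.75 ppm.
Deficit to target: 216 − 161.75 = 54.25 mg/L.
As CaCO₃: 54.25 mg/L × 661,000 L = 35,860 g; ÷ 100.1 = 358.2 mol Ca²⁺.
Mass: 358.2 × 111 = 39,760 g.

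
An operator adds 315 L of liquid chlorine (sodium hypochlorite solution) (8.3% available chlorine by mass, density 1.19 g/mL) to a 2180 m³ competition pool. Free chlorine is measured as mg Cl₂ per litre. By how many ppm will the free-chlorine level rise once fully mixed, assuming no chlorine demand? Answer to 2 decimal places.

Volume: 2180 m³ = 2,180,000 L.
Mass of solution: 315 L × 1000 mL/L × 1.19 g/mL = 374,800 g.
Available chlorine delivered: 374,800 g × 0.083 = 31,110 g as Cl₂.
Concentration rise: 31,110 g / 2,180,000 L = 14.27 mg/L = 14.27 ppm.

14.27 ppm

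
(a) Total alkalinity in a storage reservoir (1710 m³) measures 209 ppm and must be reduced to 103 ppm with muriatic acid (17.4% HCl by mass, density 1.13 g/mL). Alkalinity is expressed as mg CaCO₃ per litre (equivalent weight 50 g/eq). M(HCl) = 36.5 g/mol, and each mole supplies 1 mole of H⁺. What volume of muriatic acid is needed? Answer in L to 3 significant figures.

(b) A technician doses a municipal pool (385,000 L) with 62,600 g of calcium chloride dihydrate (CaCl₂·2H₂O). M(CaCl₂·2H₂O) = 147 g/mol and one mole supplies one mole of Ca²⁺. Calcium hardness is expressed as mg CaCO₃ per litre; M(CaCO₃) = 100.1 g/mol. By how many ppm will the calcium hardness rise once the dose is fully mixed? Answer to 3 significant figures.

(a) Volume: 1710 m³ = 1,710,000 L.
(a) Alkalinity to neutralize: (209 − 103) = 106 mg/L as CaCO₃ × 1,710,000 L = 181,300 g as CaCO₃.
(a) Equivalents of H⁺ required: 181,300 ÷ 50 g/eq = 3625 eq = 3625 mol HCl.
(a) Mass of HCl: 3625 × 36.5 = 132,300 g.
(a) Mass of 17.4% solution: 132,300 / 0.174 = 760,500 g.
(a) Volume: 760,500 g ÷ 1.13 g/mL = 673,000 mL.

(b) Moles of Ca²⁺: 62,600 g ÷ 147 g/mol = 425.9 mol.
(b) As CaCO₃: 425.9 mol × 100.1 g/mol = 42,630 g.
(b) Rise: 42,630 g / 385,000 L × 1000 = 110.7 mg/L.

(a) 673 L; (b) 111 ppm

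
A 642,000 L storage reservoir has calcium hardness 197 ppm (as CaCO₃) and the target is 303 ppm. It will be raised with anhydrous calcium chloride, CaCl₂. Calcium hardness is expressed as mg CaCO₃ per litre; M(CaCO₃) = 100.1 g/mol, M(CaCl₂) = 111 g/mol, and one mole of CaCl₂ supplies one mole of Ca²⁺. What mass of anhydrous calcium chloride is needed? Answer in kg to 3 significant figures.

Hardness to add: (303 − 197) = 106 mg/L as CaCO₃ × 642,000 L = 68,050 g as CaCO₃.
Moles of Ca²⁺ (1 mol Ca²⁺ ≡ 1 mol CaCO₃): 68,050 / 100.1 g/mol = 679.8 mol.
Mass of CaCl₂: 679.8 × 111 = 75,460 g.

75.5 kg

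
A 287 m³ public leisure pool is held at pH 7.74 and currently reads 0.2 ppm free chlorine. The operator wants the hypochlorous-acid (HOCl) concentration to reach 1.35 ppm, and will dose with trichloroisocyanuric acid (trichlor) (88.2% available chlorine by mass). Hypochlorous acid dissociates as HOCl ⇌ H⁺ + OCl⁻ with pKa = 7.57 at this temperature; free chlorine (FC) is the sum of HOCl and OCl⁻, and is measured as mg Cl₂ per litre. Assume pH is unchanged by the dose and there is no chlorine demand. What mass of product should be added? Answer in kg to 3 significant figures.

Volume: 287 m³ = 287,000 L.
[OCl⁻]/[HOCl] = 10^(pH − pKa) = 10^(7.74 − 7.57) = 1.479; fraction as HOCl = 1/(1 + 1.479) = 0.4034.
Free chlorine required for 1.35 ppm HOCl: 1.35 / 0.4034 = 3.347 ppm.
FC to add: 3.347 − 0.2 = 3.147 mg/L as Cl₂.
Cl₂ equivalent: 3.147 mg/L × 287,000 L = 903.1 g.
Product at 88.2% available Cl: 903.1 / 0.882 = 1024 g.

1.02 kg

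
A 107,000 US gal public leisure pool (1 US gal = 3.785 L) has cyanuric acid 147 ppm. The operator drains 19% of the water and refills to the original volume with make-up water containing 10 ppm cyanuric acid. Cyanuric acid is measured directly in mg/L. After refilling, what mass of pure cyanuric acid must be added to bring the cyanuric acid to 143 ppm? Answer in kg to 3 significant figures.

Volume: 107,000 US gal × 3.785 L/gal = 404,995 L.
After draining 19% and refilling: 147 × 0.81 + 10 × 0.19 = 120.97 ppm.
Deficit to target: 143 − 120.97 = 22.03 mg/L.
Mass: 22.03 mg/L × 404,995 L = 8922 g cyanuric acid.

8.92 kg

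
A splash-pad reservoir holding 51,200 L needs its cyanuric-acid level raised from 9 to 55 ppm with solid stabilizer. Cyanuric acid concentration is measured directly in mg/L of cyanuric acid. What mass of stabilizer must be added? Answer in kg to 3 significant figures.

2.36 kg

CYA to add: (55 − 9) = 46 mg/L × 51,200 L = 2355 g cyanuric acid.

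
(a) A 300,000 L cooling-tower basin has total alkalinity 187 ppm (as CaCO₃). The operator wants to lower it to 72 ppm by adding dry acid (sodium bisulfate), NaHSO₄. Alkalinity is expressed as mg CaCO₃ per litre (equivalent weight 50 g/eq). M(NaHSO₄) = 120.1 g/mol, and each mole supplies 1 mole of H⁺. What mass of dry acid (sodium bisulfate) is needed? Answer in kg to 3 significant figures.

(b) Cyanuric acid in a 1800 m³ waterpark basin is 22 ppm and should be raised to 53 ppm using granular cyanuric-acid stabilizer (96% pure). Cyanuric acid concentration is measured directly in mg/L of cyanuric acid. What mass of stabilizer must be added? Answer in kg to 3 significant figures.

(a) 82.9 kg; (b) 58.1 kg

(a) Alkalinity to neutralize: (187 − 72) = 115 mg/L as CaCO₃ × 300,000 L = 34,500 g as CaCO₃.
(a) Equivalents of H⁺ required: 34,500 ÷ 50 g/eq = 690 eq = 690 mol NaHSO₄.
(a) Mass of NaHSO₄: 690 × 120.1 = 82,870 g.

(b) Volume: 1800 m³ = 1,800,000 L.
(b) CYA to add: (53 − 22) = 31 mg/L × 1,800,000 L = 55,800 g cyanuric acid.
(b) At 96% purity: 55,800 / 0.96 = 58,120 g product.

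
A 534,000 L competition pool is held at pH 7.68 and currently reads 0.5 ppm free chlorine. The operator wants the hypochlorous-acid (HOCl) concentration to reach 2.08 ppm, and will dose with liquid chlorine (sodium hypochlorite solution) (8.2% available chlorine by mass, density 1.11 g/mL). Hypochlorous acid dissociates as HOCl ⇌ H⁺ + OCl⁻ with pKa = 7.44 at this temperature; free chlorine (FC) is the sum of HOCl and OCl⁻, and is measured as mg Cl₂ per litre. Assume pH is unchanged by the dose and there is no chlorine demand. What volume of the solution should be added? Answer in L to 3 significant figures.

[OCl⁻]/[HOCl] = 10^(pH − pKa) = 10^(7.68 − 7.44) = 1.738; fraction as HOCl = 1/(1 + 1.738) = 0.3653.
Free chlorine required for 2.08 ppm HOCl: 2.08 / 0.3653 = 5.695 ppm.
FC to add: 5.695 − 0.5 = 5.195 mg/L as Cl₂.
Cl₂ equivalent: 5.195 mg/L × 534,000 L = 2774 g.
Product at 8.2% available Cl: 2774 / 0.082 = 33,830 g.
Volume: 33,830 g ÷ 1.11 g/mL = 30,480 mL.

30.5 L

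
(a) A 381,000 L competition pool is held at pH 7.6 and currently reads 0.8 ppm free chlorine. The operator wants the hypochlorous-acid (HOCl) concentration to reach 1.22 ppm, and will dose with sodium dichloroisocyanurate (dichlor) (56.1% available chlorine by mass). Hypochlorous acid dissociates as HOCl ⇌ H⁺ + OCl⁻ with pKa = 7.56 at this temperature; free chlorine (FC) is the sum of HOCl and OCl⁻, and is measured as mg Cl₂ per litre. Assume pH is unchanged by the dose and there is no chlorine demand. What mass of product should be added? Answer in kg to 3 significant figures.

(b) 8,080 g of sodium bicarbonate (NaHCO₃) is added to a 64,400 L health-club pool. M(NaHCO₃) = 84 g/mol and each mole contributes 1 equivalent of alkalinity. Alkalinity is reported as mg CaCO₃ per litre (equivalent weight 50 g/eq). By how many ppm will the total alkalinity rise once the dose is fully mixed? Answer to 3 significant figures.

(a) [OCl⁻]/[HOCl] = 10^(pH − pKa) = 10^(7.6 − 7.56) = 1.096; fraction as HOCl = 1/(1 + 1.096) = 0.477.
(a) Free chlorine required for 1.22 ppm HOCl: 1.22 / 0.477 = 2.558 ppm.
(a) FC to add: 2.558 − 0.8 = 1.758 mg/L as Cl₂.
(a) Cl₂ equivalent: 1.758 mg/L × 381,000 L = 669.7 g.
(a) Product at 56.1% available Cl: 669.7 / 0.561 = 1194 g.

(b) Moles of NaHCO₃: 8,080 g ÷ 84 g/mol = 96.19 mol → 96.19 eq of alkalinity.
(b) As CaCO₃: 96.19 eq × 50 g/eq = 4810 g.
(b) Rise: 4810 g / 64,400 L × 1000 = 74.68 mg/L.

(a) 1.19 kg; (b) 74.7 ppm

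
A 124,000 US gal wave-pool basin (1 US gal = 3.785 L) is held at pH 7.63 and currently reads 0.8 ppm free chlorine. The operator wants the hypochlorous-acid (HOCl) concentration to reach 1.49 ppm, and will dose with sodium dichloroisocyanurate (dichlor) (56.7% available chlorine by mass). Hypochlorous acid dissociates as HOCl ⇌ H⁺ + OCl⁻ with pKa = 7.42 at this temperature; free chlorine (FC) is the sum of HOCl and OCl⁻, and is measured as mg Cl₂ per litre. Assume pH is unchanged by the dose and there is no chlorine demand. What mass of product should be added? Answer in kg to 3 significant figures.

2.57 kg

Volume: 124,000 US gal × 3.785 L/gal = 469,340 L.
[OCl⁻]/[HOCl] = 10^(pH − pKa) = 10^(7.63 − 7.42) = 1.622; fraction as HOCl = 1/(1 + 1.622) = 0.3814.
Free chlorine required for 1.49 ppm HOCl: 1.49 / 0.3814 = 3.906 ppm.
FC to add: 3.906 − 0.8 = 3.106 mg/L as Cl₂.
Cl₂ equivalent: 3.106 mg/L × 469,340 L = 1458 g.
Product at 56.7% available Cl: 1458 / 0.567 = 2571 g.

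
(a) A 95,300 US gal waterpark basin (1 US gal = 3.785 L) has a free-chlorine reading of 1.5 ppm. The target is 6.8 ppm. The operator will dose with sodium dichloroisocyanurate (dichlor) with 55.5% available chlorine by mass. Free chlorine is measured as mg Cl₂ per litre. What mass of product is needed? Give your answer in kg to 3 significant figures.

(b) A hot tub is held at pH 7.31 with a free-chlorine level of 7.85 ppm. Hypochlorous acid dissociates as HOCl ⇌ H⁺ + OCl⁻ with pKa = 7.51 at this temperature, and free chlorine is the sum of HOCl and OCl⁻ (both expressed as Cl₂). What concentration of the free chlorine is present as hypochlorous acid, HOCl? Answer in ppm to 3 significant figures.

(a) 3.44 kg; (b) 4.81 ppm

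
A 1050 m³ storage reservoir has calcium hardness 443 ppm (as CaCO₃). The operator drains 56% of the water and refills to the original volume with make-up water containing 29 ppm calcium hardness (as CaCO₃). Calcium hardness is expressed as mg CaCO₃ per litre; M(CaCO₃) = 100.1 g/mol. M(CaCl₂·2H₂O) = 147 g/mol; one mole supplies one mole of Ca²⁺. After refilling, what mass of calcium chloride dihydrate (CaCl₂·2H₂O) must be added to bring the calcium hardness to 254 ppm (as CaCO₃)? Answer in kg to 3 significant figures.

66.1 kg

Volume: 1050 m³ = 1,050,000 L.
After draining 56% and refilling: 443 × 0.44 + 29 × 0.56 = 211.16 ppm.
Deficit to target: 254 − 211.16 = 42.84 mg/L.
As CaCO₃: 42.84 mg/L × 1,050,000 L = 44,980 g; ÷ 100.1 = 449.4 mol Ca²⁺.
Mass: 449.4 × 147 = 66,060 g.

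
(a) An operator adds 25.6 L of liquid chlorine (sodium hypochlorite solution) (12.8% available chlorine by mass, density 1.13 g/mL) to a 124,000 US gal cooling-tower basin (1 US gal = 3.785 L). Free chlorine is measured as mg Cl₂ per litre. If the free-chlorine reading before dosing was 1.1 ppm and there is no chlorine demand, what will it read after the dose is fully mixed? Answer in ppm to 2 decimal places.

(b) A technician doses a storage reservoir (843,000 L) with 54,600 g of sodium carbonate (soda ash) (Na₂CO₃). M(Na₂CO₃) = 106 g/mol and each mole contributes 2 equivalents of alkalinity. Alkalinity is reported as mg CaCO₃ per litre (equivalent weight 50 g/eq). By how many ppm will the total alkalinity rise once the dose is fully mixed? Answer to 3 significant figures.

(a) 8.99 ppm; (b) 61.1 ppm

(a) Volume: 124,000 US gal × 3.785 L/gal = 469,340 L.
(a) Mass of solution: 25.6 L × 1000 mL/L × 1.13 g/mL = 28,930 g.
(a) Available chlorine delivered: 28,930 g × 0.128 = 3703 g as Cl₂.
(a) Concentration rise: 3703 g / 469,340 L = 7.889 mg/L = 7.89 ppm.
(a) Final FC: 1.1 + 7.89 = 8.99 ppm.

(b) Moles of Na₂CO₃: 54,600 g ÷ 106 g/mol = 515.1 mol → 1030 eq of alkalinity.
(b) As CaCO₃: 1030 eq × 50 g/eq = 51,510 g.
(b) Rise: 51,510 g / 843,000 L × 1000 = 61.1 mg/L.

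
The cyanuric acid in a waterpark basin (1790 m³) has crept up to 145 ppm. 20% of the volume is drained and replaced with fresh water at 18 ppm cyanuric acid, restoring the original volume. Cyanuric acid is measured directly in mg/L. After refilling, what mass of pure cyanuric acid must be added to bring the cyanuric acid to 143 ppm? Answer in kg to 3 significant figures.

41.9 kg

Volume: 1790 m³ = 1,790,000 L.
After draining 20% and refilling: 145 × 0.80 + 18 × 0.20 = 119.6 ppm.
Deficit to target: 143 − 119.6 = 23.4 mg/L.
Mass: 23.4 mg/L × 1,790,000 L = 41,890 g cyanuric acid.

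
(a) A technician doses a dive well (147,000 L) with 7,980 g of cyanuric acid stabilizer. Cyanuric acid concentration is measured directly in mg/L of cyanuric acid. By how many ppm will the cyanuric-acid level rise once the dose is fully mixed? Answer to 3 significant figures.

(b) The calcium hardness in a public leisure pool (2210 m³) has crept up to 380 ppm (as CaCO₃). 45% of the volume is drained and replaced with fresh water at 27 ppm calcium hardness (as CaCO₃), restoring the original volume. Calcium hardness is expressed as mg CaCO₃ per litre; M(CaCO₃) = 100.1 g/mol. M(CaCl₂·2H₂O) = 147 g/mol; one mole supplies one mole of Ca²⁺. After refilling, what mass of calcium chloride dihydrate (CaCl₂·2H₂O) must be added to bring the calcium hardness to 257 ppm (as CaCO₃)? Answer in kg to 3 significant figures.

(a) 54.3 ppm; (b) 116 kg

(a) Rise: 7,980 g / 147,000 L × 1000 = 54.29 mg/L.

(b) Volume: 2210 m³ = 2,210,000 L.
(b) After draining 45% and refilling: 380 × 0.55 + 27 × 0.45 = 221.15 ppm.
(b) Deficit to target: 257 − 221.15 = 35.85 mg/L.
(b) As CaCO₃: 35.85 mg/L × 2,210,000 L = 79,230 g; ÷ 100.1 = 791.5 mol Ca²⁺.
(b) Mass: 791.5 × 147 = 116,300 g.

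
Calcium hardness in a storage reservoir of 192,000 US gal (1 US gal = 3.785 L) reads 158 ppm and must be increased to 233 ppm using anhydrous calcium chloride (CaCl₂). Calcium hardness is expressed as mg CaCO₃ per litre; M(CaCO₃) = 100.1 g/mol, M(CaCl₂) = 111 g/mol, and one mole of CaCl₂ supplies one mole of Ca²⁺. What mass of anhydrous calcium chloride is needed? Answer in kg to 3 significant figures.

60.4 kg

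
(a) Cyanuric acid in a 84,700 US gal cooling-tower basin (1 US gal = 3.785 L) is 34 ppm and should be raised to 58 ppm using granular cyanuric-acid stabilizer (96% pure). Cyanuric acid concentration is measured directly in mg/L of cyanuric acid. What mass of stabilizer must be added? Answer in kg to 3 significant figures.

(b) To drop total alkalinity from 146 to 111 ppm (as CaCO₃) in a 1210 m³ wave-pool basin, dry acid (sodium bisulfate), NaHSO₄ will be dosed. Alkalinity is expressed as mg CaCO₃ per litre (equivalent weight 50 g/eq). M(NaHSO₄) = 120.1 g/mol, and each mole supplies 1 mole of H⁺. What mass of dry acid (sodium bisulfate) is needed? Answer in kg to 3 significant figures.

(a) 8.01 kg; (b) 102 kg

(a) Volume: 84,700 US gal × 3.785 L/gal = 320,590 L.
(a) CYA to add: (58 − 34) = 24 mg/L × 320,590 L = 7694 g cyanuric acid.
(a) At 96% purity: 7694 / 0.96 = 8015 g product.

(b) Volume: 1210 m³ = 1,210,000 L.
(b) Alkalinity to neutralize: (146 − 111) = 35 mg/L as CaCO₃ × 1,210,000 L = 42,350 g as CaCO₃.
(b) Equivalents of H⁺ required: 42,350 ÷ 50 g/eq = 847 eq = 847 mol NaHSO₄.
(b) Mass of NaHSO₄: 847 × 120.1 = 101,700 g.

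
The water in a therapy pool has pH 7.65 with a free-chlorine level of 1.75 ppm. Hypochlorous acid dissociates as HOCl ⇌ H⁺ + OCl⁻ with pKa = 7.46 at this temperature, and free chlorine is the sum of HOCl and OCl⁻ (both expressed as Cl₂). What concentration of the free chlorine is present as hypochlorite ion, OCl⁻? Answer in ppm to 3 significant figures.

[OCl⁻]/[HOCl] = 10^(pH − pKa) = 10^(7.65 − 7.46) = 10^0.19 = 1.549.
Fraction as HOCl = 1 / (1 + 1.549) = 0.3923.
OCl⁻ = (1 − 0.3923) × 1.75 ppm = 1.063 ppm.

1.06 ppm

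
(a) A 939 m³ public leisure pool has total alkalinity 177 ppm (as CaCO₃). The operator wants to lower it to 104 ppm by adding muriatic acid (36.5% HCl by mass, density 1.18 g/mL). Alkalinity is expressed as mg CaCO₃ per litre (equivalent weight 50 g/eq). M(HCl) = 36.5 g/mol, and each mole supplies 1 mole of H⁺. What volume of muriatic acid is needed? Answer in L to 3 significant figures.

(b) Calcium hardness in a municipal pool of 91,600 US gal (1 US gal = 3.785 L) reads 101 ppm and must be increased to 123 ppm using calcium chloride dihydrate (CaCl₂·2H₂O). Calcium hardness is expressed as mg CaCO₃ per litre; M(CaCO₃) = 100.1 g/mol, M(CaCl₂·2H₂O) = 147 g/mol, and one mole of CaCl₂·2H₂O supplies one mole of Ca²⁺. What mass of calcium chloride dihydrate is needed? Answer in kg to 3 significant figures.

(a) 116 L; (b) 11.2 kg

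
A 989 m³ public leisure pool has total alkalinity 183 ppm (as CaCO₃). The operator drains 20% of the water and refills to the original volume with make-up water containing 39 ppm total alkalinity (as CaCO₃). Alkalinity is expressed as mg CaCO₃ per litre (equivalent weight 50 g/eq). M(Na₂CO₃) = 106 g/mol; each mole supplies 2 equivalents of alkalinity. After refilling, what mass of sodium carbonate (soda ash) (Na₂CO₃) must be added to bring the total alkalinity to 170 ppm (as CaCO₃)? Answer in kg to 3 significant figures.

16.6 kg

Volume: 989 m³ = 989,000 L.
After draining 20% and refilling: 183 × 0.80 + 39 × 0.20 = 154.2 ppm.
Deficit to target: 170 − 154.2 = 15.8 mg/L.
As CaCO₃: 15.8 mg/L × 989,000 L = 15,630 g; ÷ 50 g/eq ÷ 2 = 156.3 mol Na₂CO₃.
Mass: 156.3 × 106 = 16,560 g.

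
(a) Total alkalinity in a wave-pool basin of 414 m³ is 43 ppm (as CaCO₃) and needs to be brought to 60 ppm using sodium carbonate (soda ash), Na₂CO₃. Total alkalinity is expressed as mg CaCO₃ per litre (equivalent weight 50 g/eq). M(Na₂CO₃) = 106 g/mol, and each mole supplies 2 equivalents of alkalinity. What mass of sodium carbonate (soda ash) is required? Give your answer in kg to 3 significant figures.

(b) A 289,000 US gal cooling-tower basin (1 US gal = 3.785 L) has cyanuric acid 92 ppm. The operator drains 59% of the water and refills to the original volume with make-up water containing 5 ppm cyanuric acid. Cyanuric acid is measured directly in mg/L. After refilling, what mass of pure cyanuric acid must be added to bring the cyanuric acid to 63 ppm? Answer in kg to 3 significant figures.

(a) 7.46 kg; (b) 24.4 kg

(a) Volume: 414 m³ = 414,000 L.
(a) Alkalinity to add: (60 − 43) = 17 mg/L as CaCO₃ × 414,000 L = 7038 g as CaCO₃.
(a) Equivalents: 7038 g ÷ 50 g/eq = 140.8 eq.
(a) Each mole of Na₂CO₃ supplies 2 eq, so 140.8 / 2 = 70.38 mol.
(a) Mass: 70.38 mol × 106 g/mol = 7460 g.

(b) Volume: 289,000 US gal × 3.785 L/gal = 1,093,865 L.
(b) After draining 59% and refilling: 92 × 0.41 + 5 × 0.59 = 40.67 ppm.
(b) Deficit to target: 63 − 40.67 = 22.33 mg/L.
(b) Mass: 22.33 mg/L × 1,093,865 L = 24,430 g cyanuric acid.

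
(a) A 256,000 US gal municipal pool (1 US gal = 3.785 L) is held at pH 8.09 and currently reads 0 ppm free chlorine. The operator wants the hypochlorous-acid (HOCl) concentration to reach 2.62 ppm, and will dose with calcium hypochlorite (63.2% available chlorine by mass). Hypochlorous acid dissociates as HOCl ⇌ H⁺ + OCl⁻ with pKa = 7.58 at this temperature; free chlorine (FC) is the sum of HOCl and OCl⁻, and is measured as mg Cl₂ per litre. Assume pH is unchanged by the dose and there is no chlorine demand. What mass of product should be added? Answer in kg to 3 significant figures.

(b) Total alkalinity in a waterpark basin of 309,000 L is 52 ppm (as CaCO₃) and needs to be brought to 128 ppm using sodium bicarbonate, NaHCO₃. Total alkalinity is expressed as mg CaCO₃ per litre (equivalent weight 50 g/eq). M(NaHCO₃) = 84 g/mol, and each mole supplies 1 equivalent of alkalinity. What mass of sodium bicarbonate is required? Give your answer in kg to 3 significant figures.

(a) 17.0 kg; (b) 39.5 kg

(a) Volume: 256,000 US gal × 3.785 L/gal = 968,960 L.
(a) [OCl⁻]/[HOCl] = 10^(pH − pKa) = 10^(8.09 − 7.58) = 3.236; fraction as HOCl = 1/(1 + 3.236) = 0.2361.
(a) Free chlorine required for 2.62 ppm HOCl: 2.62 / 0.2361 = 11.1 ppm.
(a) FC to add: 11.1 − 0 = 11.1 mg/L as Cl₂.
(a) Cl₂ equivalent: 11.1 mg/L × 968,960 L = 10,750 g.
(a) Product at 63.2% available Cl: 10,750 / 0.632 = 17,020 g.

(b) Alkalinity to add: (128 − 52) = 76 mg/L as CaCO₃ × 309,000 L = 23,480 g as CaCO₃.
(b) Equivalents: 23,480 g ÷ 50 g/eq = 469.7 eq.
(b) NaHCO₃ supplies 1 eq per mole → 469.7 mol.
(b) Mass: 469.7 mol × 84 g/mol = 39,450 g.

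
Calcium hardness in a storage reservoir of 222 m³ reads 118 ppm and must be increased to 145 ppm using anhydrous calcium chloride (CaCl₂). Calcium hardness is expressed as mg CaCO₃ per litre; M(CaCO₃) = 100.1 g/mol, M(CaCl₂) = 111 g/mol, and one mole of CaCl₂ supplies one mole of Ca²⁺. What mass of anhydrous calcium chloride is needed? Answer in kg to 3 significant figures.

6.65 kg

Volume: 222 m³ = 222,000 L.
Hardness to add: (145 − 118) = 27 mg/L as CaCO₃ × 222,000 L = 5994 g as CaCO₃.
Moles of Ca²⁺ (1 mol Ca²⁺ ≡ 1 mol CaCO₃): 5994 / 100.1 g/mol = 59.88 mol.
Mass of CaCl₂: 59.88 × 111 = 6647 g.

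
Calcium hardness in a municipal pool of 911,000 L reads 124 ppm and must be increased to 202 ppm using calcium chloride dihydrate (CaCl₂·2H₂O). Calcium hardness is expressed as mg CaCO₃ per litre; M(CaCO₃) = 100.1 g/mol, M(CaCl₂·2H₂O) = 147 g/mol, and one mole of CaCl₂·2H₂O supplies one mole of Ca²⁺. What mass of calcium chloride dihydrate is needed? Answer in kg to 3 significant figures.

104 kg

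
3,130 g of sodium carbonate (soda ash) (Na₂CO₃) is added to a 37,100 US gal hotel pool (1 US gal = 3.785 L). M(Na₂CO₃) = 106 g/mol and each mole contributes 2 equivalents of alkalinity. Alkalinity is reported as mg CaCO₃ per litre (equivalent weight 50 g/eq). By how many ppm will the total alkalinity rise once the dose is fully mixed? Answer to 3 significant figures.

21.0 ppm

Volume: 37,100 US gal × 3.785 L/gal = 140,424 L.
Moles of Na₂CO₃: 3,130 g ÷ 106 g/mol = 29.53 mol → 59.06 eq of alkalinity.
As CaCO₃: 59.06 eq × 50 g/eq = 2953 g.
Rise: 2953 g / 140,424 L × 1000 = 21.03 mg/L.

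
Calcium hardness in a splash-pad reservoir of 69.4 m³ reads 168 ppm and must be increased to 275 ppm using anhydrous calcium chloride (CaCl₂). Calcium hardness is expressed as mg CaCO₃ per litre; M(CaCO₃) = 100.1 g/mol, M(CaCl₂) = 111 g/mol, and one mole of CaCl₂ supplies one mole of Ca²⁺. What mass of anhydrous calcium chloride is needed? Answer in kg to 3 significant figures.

Volume: 69.4 m³ = 69,400 L.
Hardness to add: (275 − 168) = 107 mg/L as CaCO₃ × 69,400 L = 7426 g as CaCO₃.
Moles of Ca²⁺ (1 mol Ca²⁺ ≡ 1 mol CaCO₃): 7426 / 100.1 g/mol = 74.18 mol.
Mass of CaCl₂: 74.18 × 111 = 8234 g.

8.23 kg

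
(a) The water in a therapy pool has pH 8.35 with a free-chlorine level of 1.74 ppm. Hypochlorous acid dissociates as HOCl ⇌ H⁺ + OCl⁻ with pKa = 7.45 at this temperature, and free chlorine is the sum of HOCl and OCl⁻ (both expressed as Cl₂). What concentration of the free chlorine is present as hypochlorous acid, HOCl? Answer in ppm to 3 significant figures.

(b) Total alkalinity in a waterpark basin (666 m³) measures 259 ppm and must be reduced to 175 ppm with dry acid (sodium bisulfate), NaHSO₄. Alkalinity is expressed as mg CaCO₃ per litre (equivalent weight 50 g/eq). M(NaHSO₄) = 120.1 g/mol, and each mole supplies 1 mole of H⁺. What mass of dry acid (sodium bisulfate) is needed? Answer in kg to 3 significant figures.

(a) 0.195 ppm; (b) 134 kg

(a) [OCl⁻]/[HOCl] = 10^(pH − pKa) = 10^(8.35 − 7.45) = 10^0.90 = 7.943.
(a) Fraction as HOCl = 1 / (1 + 7.943) = 0.1118.
(a) HOCl = 0.1118 × 1.74 ppm = 0.1946 ppm.

(b) Volume: 666 m³ = 666,000 L.
(b) Alkalinity to neutralize: (259 − 175) = 84 mg/L as CaCO₃ × 666,000 L = 55,940 g as CaCO₃.
(b) Equivalents of H⁺ required: 55,940 ÷ 50 g/eq = 1119 eq = 1119 mol NaHSO₄.
(b) Mass of NaHSO₄: 1119 × 120.1 = 134,400 g.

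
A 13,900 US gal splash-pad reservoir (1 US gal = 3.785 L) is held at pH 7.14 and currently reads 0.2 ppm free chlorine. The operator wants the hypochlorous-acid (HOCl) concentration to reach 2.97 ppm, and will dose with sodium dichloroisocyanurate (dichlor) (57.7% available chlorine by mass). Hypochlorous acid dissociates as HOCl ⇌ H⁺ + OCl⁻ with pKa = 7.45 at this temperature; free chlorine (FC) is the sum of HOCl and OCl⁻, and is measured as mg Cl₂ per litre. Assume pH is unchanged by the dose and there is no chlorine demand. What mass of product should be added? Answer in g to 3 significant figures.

385 g

Volume: 13,900 US gal × 3.785 L/gal = 52,612 L.
[OCl⁻]/[HOCl] = 10^(pH − pKa) = 10^(7.14 − 7.45) = 0.4898; fraction as HOCl = 1/(1 + 0.4898) = 0.6712.
Free chlorine required for 2.97 ppm HOCl: 2.97 / 0.6712 = 4.425 ppm.
FC to add: 4.425 − 0.2 = 4.225 mg/L as Cl₂.
Cl₂ equivalent: 4.225 mg/L × 52,612 L = 222.3 g.
Product at 57.7% available Cl: 222.3 / 0.577 = 385.2 g.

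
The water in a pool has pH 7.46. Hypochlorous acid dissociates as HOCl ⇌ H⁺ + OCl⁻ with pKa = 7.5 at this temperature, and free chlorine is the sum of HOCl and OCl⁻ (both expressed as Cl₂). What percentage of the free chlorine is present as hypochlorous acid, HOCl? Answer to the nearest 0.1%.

52.3%

[OCl⁻]/[HOCl] = 10^(pH − pKa) = 10^(7.46 − 7.5) = 10^-0.04 = 0.912.
Fraction as HOCl = 1 / (1 + 0.912) = 0.523.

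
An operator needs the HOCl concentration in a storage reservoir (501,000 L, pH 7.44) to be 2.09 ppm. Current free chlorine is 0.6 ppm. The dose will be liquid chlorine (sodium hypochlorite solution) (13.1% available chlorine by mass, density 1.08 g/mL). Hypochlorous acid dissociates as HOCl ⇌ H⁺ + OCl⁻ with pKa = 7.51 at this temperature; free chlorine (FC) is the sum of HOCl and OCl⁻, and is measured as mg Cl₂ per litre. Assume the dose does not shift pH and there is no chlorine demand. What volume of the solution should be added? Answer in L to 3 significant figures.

[OCl⁻]/[HOCl] = 10^(pH − pKa) = 10^(7.44 − 7.51) = 0.8511; fraction as HOCl = 1/(1 + 0.8511) = 0.5402.
Free chlorine required for 2.09 ppm HOCl: 2.09 / 0.5402 = 3.869 ppm.
FC to add: 3.869 − 0.6 = 3.269 mg/L as Cl₂.
Cl₂ equivalent: 3.269 mg/L × 501,000 L = 1638 g.
Product at 13.1% available Cl: 1638 / 0.131 = 12,500 g.
Volume: 12,500 g ÷ 1.08 g/mL = 11,580 mL.

11.6 L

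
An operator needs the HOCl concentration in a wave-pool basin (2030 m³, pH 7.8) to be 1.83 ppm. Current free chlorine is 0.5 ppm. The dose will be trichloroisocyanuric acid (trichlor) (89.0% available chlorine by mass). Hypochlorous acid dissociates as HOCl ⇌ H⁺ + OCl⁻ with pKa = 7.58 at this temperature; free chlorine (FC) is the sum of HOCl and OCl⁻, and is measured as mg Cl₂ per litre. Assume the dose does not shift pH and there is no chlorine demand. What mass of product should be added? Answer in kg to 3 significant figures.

9.96 kg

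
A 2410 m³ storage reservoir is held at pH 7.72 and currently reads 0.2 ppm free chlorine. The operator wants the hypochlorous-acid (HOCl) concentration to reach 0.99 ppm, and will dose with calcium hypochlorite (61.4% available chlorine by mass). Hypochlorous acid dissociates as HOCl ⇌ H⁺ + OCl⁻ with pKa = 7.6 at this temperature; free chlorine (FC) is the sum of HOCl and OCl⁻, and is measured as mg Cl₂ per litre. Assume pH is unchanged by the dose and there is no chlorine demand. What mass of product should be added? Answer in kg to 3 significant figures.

8.22 kg

Volume: 2410 m³ = 2,410,000 L.
[OCl⁻]/[HOCl] = 10^(pH − pKa) = 10^(7.72 − 7.6) = 1.318; fraction as HOCl = 1/(1 + 1.318) = 0.4314.
Free chlorine required for 0.99 ppm HOCl: 0.99 / 0.4314 = 2.295 ppm.
FC to add: 2.295 − 0.2 = 2.095 mg/L as Cl₂.
Cl₂ equivalent: 2.095 mg/L × 2,410,000 L = 5049 g.
Product at 61.4% available Cl: 5049 / 0.614 = 8223 g.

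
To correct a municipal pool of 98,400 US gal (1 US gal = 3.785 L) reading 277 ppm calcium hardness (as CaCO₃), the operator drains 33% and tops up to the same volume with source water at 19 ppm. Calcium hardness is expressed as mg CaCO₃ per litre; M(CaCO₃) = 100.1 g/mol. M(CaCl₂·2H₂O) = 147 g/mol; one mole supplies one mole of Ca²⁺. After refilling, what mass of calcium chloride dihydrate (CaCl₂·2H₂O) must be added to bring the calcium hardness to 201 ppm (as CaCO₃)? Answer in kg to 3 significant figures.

5.00 kg

Volume: 98,400 US gal × 3.785 L/gal = 372,444 L.
After draining 33% and refilling: 277 × 0.67 + 19 × 0.33 = 191.86 ppm.
Deficit to target: 201 − 191.86 = 9.14 mg/L.
As CaCO₃: 9.14 mg/L × 372,444 L = 3404 g; ÷ 100.1 = 34.01 mol Ca²⁺.
Mass: 34.01 × 147 = 4999 g.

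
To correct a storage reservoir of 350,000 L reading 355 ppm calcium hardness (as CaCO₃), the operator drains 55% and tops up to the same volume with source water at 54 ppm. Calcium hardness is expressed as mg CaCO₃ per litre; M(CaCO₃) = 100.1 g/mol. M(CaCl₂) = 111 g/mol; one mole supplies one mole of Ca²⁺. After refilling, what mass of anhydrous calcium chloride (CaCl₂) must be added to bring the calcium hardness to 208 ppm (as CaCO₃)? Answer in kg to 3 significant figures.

7.20 kg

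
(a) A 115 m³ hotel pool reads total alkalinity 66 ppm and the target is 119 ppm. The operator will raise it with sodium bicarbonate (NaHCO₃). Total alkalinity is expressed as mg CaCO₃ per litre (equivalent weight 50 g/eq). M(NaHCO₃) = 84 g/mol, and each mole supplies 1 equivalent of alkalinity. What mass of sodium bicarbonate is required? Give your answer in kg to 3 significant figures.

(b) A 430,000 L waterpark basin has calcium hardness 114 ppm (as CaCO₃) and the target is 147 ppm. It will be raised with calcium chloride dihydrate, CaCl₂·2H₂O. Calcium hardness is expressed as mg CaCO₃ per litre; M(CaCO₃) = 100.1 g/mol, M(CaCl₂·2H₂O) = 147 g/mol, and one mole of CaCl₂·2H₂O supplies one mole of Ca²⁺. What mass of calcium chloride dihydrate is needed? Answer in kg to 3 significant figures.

(a) 10.2 kg; (b) 20.8 kg

(a) Volume: 115 m³ = 115,000 L.
(a) Alkalinity to add: (119 − 66) = 53 mg/L as CaCO₃ × 115,000 L = 6095 g as CaCO₃.
(a) Equivalents: 6095 g ÷ 50 g/eq = 121.9 eq.
(a) NaHCO₃ supplies 1 eq per mole → 121.9 mol.
(a) Mass: 121.9 mol × 84 g/mol = 10,240 g.

(b) Hardness to add: (147 − 114) = 33 mg/L as CaCO₃ × 430,000 L = 14,190 g as CaCO₃.
(b) Moles of Ca²⁺ (1 mol Ca²⁺ ≡ 1 mol CaCO₃): 14,190 / 100.1 g/mol = 141.8 mol.
(b) Mass of CaCl₂·2H₂O: 141.8 × 147 = 20,840 g.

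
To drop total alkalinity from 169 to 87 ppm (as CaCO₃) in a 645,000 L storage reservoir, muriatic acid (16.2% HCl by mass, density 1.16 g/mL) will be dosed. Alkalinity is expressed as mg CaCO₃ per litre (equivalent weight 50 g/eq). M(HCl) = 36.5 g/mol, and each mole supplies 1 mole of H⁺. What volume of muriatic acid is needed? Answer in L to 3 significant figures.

Alkalinity to neutralize: (169 − 87) = 82 mg/L as CaCO₃ × 645,000 L = 52,890 g as CaCO₃.
Equivalents of H⁺ required: 52,890 ÷ 50 g/eq = 1058 eq = 1058 mol HCl.
Mass of HCl: 1058 × 36.5 = 38,610 g.
Mass of 16.2% solution: 38,610 / 0.162 = 238,300 g.
Volume: 238,300 g ÷ 1.16 g/mL = 205,500 mL.

205 L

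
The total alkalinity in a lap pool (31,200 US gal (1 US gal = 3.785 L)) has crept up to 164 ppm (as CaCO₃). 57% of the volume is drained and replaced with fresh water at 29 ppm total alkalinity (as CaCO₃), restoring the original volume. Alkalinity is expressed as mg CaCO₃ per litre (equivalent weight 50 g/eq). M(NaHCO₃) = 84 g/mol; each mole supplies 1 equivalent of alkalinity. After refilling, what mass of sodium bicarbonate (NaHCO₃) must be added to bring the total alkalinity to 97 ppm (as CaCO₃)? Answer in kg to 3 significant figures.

1.97 kg

Volume: 31,200 US gal × 3.785 L/gal = 118,092 L.
After draining 57% and refilling: 164 × 0.43 + 29 × 0.57 = 87.05 ppm.
Deficit to target: 97 − 87.05 = 9.95 mg/L.
As CaCO₃: 9.95 mg/L × 118,092 L = 1175 g; ÷ 50 g/eq ÷ 1 = 23.5 mol NaHCO₃.
Mass: 23.5 × 84 = 1974 g.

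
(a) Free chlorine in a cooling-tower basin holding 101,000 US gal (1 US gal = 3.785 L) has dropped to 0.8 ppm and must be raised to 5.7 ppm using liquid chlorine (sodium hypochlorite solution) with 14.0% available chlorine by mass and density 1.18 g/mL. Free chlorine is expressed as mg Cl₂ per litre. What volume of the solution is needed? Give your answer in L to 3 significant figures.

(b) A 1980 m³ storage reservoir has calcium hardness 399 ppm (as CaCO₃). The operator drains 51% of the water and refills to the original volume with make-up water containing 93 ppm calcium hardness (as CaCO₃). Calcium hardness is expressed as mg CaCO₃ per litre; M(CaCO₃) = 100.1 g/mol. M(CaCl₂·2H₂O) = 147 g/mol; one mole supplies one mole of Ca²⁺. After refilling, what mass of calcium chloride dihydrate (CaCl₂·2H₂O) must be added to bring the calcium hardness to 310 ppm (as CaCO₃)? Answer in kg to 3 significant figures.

(a) 11.3 L; (b) 195 kg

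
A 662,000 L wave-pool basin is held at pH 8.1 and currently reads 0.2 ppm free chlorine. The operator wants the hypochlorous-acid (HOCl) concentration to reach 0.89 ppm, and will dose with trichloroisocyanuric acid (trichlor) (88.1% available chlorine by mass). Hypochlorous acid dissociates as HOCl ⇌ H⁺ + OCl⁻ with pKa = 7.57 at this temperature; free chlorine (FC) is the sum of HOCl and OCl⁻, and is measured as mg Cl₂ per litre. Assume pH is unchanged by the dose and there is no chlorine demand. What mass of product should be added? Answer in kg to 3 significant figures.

[OCl⁻]/[HOCl] = 10^(pH − pKa) = 10^(8.1 − 7.57) = 3.388; fraction as HOCl = 1/(1 + 3.388) = 0.2279.
Free chlorine required for 0.89 ppm HOCl: 0.89 / 0.2279 = 3.906 ppm.
FC to add: 3.906 − 0.2 = 3.706 mg/L as Cl₂.
Cl₂ equivalent: 3.706 mg/L × 662,000 L = 2453 g.
Product at 88.1% available Cl: 2453 / 0.881 = 2785 g.

2.78 kg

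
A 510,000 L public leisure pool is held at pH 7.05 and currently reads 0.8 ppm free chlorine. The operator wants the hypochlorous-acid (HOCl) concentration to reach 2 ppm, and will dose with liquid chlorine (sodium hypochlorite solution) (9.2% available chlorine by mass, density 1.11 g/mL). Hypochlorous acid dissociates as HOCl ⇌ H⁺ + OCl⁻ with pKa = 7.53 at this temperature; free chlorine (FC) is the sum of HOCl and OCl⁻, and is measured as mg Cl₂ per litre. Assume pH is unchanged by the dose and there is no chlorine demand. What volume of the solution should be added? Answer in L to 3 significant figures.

9.30 L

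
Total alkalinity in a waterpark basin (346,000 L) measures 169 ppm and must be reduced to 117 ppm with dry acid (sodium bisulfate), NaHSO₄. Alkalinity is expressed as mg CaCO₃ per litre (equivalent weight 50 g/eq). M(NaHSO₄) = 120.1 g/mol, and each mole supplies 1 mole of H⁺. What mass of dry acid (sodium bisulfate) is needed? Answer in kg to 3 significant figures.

43.2 kg

Alkalinity to neutralize: (169 − 117) = 52 mg/L as CaCO₃ × 346,000 L = 17,990 g as CaCO₃.
Equivalents of H⁺ required: 17,990 ÷ 50 g/eq = 359.8 eq = 359.8 mol NaHSO₄.
Mass of NaHSO₄: 359.8 × 120.1 = 43,220 g.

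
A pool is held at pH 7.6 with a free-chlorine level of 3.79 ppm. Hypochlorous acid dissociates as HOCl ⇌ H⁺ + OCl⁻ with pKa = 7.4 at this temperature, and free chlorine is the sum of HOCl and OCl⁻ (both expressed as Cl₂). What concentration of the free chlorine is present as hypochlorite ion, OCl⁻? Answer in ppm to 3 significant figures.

2.32 ppm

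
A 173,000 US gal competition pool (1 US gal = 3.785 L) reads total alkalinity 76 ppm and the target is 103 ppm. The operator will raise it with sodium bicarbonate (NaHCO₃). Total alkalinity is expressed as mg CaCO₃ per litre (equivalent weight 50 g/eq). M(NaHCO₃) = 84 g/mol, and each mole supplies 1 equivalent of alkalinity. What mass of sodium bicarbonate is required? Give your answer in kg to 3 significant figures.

29.7 kg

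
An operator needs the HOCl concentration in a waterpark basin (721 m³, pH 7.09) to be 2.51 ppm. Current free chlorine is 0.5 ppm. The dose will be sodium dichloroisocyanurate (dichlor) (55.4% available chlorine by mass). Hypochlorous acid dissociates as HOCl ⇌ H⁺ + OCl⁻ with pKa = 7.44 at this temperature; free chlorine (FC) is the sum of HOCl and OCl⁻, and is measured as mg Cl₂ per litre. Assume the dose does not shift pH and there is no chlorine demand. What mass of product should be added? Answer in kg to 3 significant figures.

Volume: 721 m³ = 721,000 L.
[OCl⁻]/[HOCl] = 10^(pH − pKa) = 10^(7.09 − 7.44) = 0.4467; fraction as HOCl = 1/(1 + 0.4467) = 0.6912.
Free chlorine required for 2.51 ppm HOCl: 2.51 / 0.6912 = 3.631 ppm.
FC to add: 3.631 − 0.5 = 3.131 mg/L as Cl₂.
Cl₂ equivalent: 3.131 mg/L × 721,000 L = 2258 g.
Product at 55.4% available Cl: 2258 / 0.554 = 4075 g.

4.08 kg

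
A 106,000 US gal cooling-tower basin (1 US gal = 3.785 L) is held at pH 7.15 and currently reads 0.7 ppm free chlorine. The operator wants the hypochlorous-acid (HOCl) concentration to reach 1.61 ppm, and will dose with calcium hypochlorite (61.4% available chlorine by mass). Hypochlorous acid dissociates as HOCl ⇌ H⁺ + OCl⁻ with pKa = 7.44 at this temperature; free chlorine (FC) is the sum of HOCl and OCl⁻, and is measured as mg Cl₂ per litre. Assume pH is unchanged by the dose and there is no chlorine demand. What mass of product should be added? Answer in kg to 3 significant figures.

1.13 kg

Volume: 106,000 US gal × 3.785 L/gal = 401,210 L.
[OCl⁻]/[HOCl] = 10^(pH − pKa) = 10^(7.15 − 7.44) = 0.5129; fraction as HOCl = 1/(1 + 0.5129) = 0.661.
Free chlorine required for 1.61 ppm HOCl: 1.61 / 0.661 = 2.436 ppm.
FC to add: 2.436 − 0.7 = 1.736 mg/L as Cl₂.
Cl₂ equivalent: 1.736 mg/L × 401,210 L = 696.4 g.
Product at 61.4% available Cl: 696.4 / 0.614 = 1134 g.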